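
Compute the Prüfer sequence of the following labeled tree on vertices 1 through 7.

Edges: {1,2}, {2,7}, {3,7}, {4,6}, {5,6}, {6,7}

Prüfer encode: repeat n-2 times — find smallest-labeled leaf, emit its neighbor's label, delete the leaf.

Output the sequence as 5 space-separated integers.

Step 1: leaves = {1,3,4,5}. Remove smallest leaf 1, emit neighbor 2.
Step 2: leaves = {2,3,4,5}. Remove smallest leaf 2, emit neighbor 7.
Step 3: leaves = {3,4,5}. Remove smallest leaf 3, emit neighbor 7.
Step 4: leaves = {4,5,7}. Remove smallest leaf 4, emit neighbor 6.
Step 5: leaves = {5,7}. Remove smallest leaf 5, emit neighbor 6.
Done: 2 vertices remain (6, 7). Sequence = [2 7 7 6 6]

Answer: 2 7 7 6 6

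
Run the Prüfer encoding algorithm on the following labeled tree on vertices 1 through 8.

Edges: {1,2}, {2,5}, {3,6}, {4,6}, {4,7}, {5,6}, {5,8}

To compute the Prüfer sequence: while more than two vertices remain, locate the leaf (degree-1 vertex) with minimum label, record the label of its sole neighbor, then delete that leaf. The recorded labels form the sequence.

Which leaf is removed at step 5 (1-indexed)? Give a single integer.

Step 1: current leaves = {1,3,7,8}. Remove leaf 1 (neighbor: 2).
Step 2: current leaves = {2,3,7,8}. Remove leaf 2 (neighbor: 5).
Step 3: current leaves = {3,7,8}. Remove leaf 3 (neighbor: 6).
Step 4: current leaves = {7,8}. Remove leaf 7 (neighbor: 4).
Step 5: current leaves = {4,8}. Remove leaf 4 (neighbor: 6).

Answer: 4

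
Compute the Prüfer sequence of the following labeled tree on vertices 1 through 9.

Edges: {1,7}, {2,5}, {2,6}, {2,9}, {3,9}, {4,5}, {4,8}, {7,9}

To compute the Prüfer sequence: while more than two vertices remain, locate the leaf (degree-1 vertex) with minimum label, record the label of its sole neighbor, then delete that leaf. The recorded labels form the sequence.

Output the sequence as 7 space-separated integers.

Answer: 7 9 2 9 4 5 2

Derivation:
Step 1: leaves = {1,3,6,8}. Remove smallest leaf 1, emit neighbor 7.
Step 2: leaves = {3,6,7,8}. Remove smallest leaf 3, emit neighbor 9.
Step 3: leaves = {6,7,8}. Remove smallest leaf 6, emit neighbor 2.
Step 4: leaves = {7,8}. Remove smallest leaf 7, emit neighbor 9.
Step 5: leaves = {8,9}. Remove smallest leaf 8, emit neighbor 4.
Step 6: leaves = {4,9}. Remove smallest leaf 4, emit neighbor 5.
Step 7: leaves = {5,9}. Remove smallest leaf 5, emit neighbor 2.
Done: 2 vertices remain (2, 9). Sequence = [7 9 2 9 4 5 2]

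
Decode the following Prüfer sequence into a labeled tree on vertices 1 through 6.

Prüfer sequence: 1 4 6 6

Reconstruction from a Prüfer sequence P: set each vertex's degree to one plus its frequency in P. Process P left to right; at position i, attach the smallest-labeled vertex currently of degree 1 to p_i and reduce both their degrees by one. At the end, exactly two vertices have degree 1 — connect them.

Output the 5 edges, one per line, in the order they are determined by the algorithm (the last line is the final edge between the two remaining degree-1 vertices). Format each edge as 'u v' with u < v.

Answer: 1 2
1 4
3 6
4 6
5 6

Derivation:
Initial degrees: {1:2, 2:1, 3:1, 4:2, 5:1, 6:3}
Step 1: smallest deg-1 vertex = 2, p_1 = 1. Add edge {1,2}. Now deg[2]=0, deg[1]=1.
Step 2: smallest deg-1 vertex = 1, p_2 = 4. Add edge {1,4}. Now deg[1]=0, deg[4]=1.
Step 3: smallest deg-1 vertex = 3, p_3 = 6. Add edge {3,6}. Now deg[3]=0, deg[6]=2.
Step 4: smallest deg-1 vertex = 4, p_4 = 6. Add edge {4,6}. Now deg[4]=0, deg[6]=1.
Final: two remaining deg-1 vertices are 5, 6. Add edge {5,6}.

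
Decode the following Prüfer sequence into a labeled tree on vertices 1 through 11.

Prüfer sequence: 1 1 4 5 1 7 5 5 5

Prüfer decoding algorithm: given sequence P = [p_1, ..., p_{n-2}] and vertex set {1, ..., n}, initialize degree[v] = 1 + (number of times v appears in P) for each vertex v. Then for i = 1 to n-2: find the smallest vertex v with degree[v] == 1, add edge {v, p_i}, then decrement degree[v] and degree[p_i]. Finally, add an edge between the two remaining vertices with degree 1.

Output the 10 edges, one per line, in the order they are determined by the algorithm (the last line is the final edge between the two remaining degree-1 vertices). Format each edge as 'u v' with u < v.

Initial degrees: {1:4, 2:1, 3:1, 4:2, 5:5, 6:1, 7:2, 8:1, 9:1, 10:1, 11:1}
Step 1: smallest deg-1 vertex = 2, p_1 = 1. Add edge {1,2}. Now deg[2]=0, deg[1]=3.
Step 2: smallest deg-1 vertex = 3, p_2 = 1. Add edge {1,3}. Now deg[3]=0, deg[1]=2.
Step 3: smallest deg-1 vertex = 6, p_3 = 4. Add edge {4,6}. Now deg[6]=0, deg[4]=1.
Step 4: smallest deg-1 vertex = 4, p_4 = 5. Add edge {4,5}. Now deg[4]=0, deg[5]=4.
Step 5: smallest deg-1 vertex = 8, p_5 = 1. Add edge {1,8}. Now deg[8]=0, deg[1]=1.
Step 6: smallest deg-1 vertex = 1, p_6 = 7. Add edge {1,7}. Now deg[1]=0, deg[7]=1.
Step 7: smallest deg-1 vertex = 7, p_7 = 5. Add edge {5,7}. Now deg[7]=0, deg[5]=3.
Step 8: smallest deg-1 vertex = 9, p_8 = 5. Add edge {5,9}. Now deg[9]=0, deg[5]=2.
Step 9: smallest deg-1 vertex = 10, p_9 = 5. Add edge {5,10}. Now deg[10]=0, deg[5]=1.
Final: two remaining deg-1 vertices are 5, 11. Add edge {5,11}.

Answer: 1 2
1 3
4 6
4 5
1 8
1 7
5 7
5 9
5 10
5 11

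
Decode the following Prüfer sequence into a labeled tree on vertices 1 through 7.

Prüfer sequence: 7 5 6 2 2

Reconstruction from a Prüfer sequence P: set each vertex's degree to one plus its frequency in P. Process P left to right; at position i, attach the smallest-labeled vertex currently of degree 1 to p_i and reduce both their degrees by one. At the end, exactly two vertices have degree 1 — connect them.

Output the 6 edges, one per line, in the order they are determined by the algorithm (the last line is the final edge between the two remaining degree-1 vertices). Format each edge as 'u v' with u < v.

Initial degrees: {1:1, 2:3, 3:1, 4:1, 5:2, 6:2, 7:2}
Step 1: smallest deg-1 vertex = 1, p_1 = 7. Add edge {1,7}. Now deg[1]=0, deg[7]=1.
Step 2: smallest deg-1 vertex = 3, p_2 = 5. Add edge {3,5}. Now deg[3]=0, deg[5]=1.
Step 3: smallest deg-1 vertex = 4, p_3 = 6. Add edge {4,6}. Now deg[4]=0, deg[6]=1.
Step 4: smallest deg-1 vertex = 5, p_4 = 2. Add edge {2,5}. Now deg[5]=0, deg[2]=2.
Step 5: smallest deg-1 vertex = 6, p_5 = 2. Add edge {2,6}. Now deg[6]=0, deg[2]=1.
Final: two remaining deg-1 vertices are 2, 7. Add edge {2,7}.

Answer: 1 7
3 5
4 6
2 5
2 6
2 7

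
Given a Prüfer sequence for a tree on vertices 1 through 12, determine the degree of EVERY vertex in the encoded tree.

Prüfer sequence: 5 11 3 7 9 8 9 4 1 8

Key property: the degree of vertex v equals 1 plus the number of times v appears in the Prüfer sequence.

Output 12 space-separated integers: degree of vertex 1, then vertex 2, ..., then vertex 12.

Answer: 2 1 2 2 2 1 2 3 3 1 2 1

Derivation:
p_1 = 5: count[5] becomes 1
p_2 = 11: count[11] becomes 1
p_3 = 3: count[3] becomes 1
p_4 = 7: count[7] becomes 1
p_5 = 9: count[9] becomes 1
p_6 = 8: count[8] becomes 1
p_7 = 9: count[9] becomes 2
p_8 = 4: count[4] becomes 1
p_9 = 1: count[1] becomes 1
p_10 = 8: count[8] becomes 2
Degrees (1 + count): deg[1]=1+1=2, deg[2]=1+0=1, deg[3]=1+1=2, deg[4]=1+1=2, deg[5]=1+1=2, deg[6]=1+0=1, deg[7]=1+1=2, deg[8]=1+2=3, deg[9]=1+2=3, deg[10]=1+0=1, deg[11]=1+1=2, deg[12]=1+0=1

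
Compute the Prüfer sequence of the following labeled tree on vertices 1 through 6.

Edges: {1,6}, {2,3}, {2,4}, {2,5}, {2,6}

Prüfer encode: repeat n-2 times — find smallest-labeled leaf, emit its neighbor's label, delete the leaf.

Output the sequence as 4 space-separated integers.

Answer: 6 2 2 2

Derivation:
Step 1: leaves = {1,3,4,5}. Remove smallest leaf 1, emit neighbor 6.
Step 2: leaves = {3,4,5,6}. Remove smallest leaf 3, emit neighbor 2.
Step 3: leaves = {4,5,6}. Remove smallest leaf 4, emit neighbor 2.
Step 4: leaves = {5,6}. Remove smallest leaf 5, emit neighbor 2.
Done: 2 vertices remain (2, 6). Sequence = [6 2 2 2]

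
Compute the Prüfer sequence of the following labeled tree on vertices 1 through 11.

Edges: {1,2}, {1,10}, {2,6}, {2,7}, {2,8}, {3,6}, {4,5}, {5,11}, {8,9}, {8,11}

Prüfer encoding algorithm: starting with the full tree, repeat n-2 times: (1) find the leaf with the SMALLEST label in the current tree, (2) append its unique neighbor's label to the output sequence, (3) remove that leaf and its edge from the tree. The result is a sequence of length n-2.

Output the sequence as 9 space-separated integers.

Answer: 6 5 11 2 2 8 1 2 8

Derivation:
Step 1: leaves = {3,4,7,9,10}. Remove smallest leaf 3, emit neighbor 6.
Step 2: leaves = {4,6,7,9,10}. Remove smallest leaf 4, emit neighbor 5.
Step 3: leaves = {5,6,7,9,10}. Remove smallest leaf 5, emit neighbor 11.
Step 4: leaves = {6,7,9,10,11}. Remove smallest leaf 6, emit neighbor 2.
Step 5: leaves = {7,9,10,11}. Remove smallest leaf 7, emit neighbor 2.
Step 6: leaves = {9,10,11}. Remove smallest leaf 9, emit neighbor 8.
Step 7: leaves = {10,11}. Remove smallest leaf 10, emit neighbor 1.
Step 8: leaves = {1,11}. Remove smallest leaf 1, emit neighbor 2.
Step 9: leaves = {2,11}. Remove smallest leaf 2, emit neighbor 8.
Done: 2 vertices remain (8, 11). Sequence = [6 5 11 2 2 8 1 2 8]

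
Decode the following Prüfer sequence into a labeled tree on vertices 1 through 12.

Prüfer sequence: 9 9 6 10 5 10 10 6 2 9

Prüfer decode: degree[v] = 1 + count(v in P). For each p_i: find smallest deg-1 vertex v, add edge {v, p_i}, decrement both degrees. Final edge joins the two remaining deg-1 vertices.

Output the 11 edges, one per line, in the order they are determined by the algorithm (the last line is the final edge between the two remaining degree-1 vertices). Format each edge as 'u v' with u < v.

Initial degrees: {1:1, 2:2, 3:1, 4:1, 5:2, 6:3, 7:1, 8:1, 9:4, 10:4, 11:1, 12:1}
Step 1: smallest deg-1 vertex = 1, p_1 = 9. Add edge {1,9}. Now deg[1]=0, deg[9]=3.
Step 2: smallest deg-1 vertex = 3, p_2 = 9. Add edge {3,9}. Now deg[3]=0, deg[9]=2.
Step 3: smallest deg-1 vertex = 4, p_3 = 6. Add edge {4,6}. Now deg[4]=0, deg[6]=2.
Step 4: smallest deg-1 vertex = 7, p_4 = 10. Add edge {7,10}. Now deg[7]=0, deg[10]=3.
Step 5: smallest deg-1 vertex = 8, p_5 = 5. Add edge {5,8}. Now deg[8]=0, deg[5]=1.
Step 6: smallest deg-1 vertex = 5, p_6 = 10. Add edge {5,10}. Now deg[5]=0, deg[10]=2.
Step 7: smallest deg-1 vertex = 11, p_7 = 10. Add edge {10,11}. Now deg[11]=0, deg[10]=1.
Step 8: smallest deg-1 vertex = 10, p_8 = 6. Add edge {6,10}. Now deg[10]=0, deg[6]=1.
Step 9: smallest deg-1 vertex = 6, p_9 = 2. Add edge {2,6}. Now deg[6]=0, deg[2]=1.
Step 10: smallest deg-1 vertex = 2, p_10 = 9. Add edge {2,9}. Now deg[2]=0, deg[9]=1.
Final: two remaining deg-1 vertices are 9, 12. Add edge {9,12}.

Answer: 1 9
3 9
4 6
7 10
5 8
5 10
10 11
6 10
2 6
2 9
9 12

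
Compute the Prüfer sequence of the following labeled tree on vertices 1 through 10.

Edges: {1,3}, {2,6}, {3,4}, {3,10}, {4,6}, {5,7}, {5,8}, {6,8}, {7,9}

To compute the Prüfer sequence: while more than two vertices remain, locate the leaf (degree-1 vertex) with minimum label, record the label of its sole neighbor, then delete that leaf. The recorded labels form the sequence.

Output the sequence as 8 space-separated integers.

Answer: 3 6 7 5 8 6 4 3

Derivation:
Step 1: leaves = {1,2,9,10}. Remove smallest leaf 1, emit neighbor 3.
Step 2: leaves = {2,9,10}. Remove smallest leaf 2, emit neighbor 6.
Step 3: leaves = {9,10}. Remove smallest leaf 9, emit neighbor 7.
Step 4: leaves = {7,10}. Remove smallest leaf 7, emit neighbor 5.
Step 5: leaves = {5,10}. Remove smallest leaf 5, emit neighbor 8.
Step 6: leaves = {8,10}. Remove smallest leaf 8, emit neighbor 6.
Step 7: leaves = {6,10}. Remove smallest leaf 6, emit neighbor 4.
Step 8: leaves = {4,10}. Remove smallest leaf 4, emit neighbor 3.
Done: 2 vertices remain (3, 10). Sequence = [3 6 7 5 8 6 4 3]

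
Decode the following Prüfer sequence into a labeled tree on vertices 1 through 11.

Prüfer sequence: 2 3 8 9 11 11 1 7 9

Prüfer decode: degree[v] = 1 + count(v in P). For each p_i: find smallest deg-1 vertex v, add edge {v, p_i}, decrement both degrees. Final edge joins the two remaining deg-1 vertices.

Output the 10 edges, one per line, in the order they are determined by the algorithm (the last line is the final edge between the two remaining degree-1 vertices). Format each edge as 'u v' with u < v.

Answer: 2 4
2 3
3 8
5 9
6 11
8 11
1 10
1 7
7 9
9 11

Derivation:
Initial degrees: {1:2, 2:2, 3:2, 4:1, 5:1, 6:1, 7:2, 8:2, 9:3, 10:1, 11:3}
Step 1: smallest deg-1 vertex = 4, p_1 = 2. Add edge {2,4}. Now deg[4]=0, deg[2]=1.
Step 2: smallest deg-1 vertex = 2, p_2 = 3. Add edge {2,3}. Now deg[2]=0, deg[3]=1.
Step 3: smallest deg-1 vertex = 3, p_3 = 8. Add edge {3,8}. Now deg[3]=0, deg[8]=1.
Step 4: smallest deg-1 vertex = 5, p_4 = 9. Add edge {5,9}. Now deg[5]=0, deg[9]=2.
Step 5: smallest deg-1 vertex = 6, p_5 = 11. Add edge {6,11}. Now deg[6]=0, deg[11]=2.
Step 6: smallest deg-1 vertex = 8, p_6 = 11. Add edge {8,11}. Now deg[8]=0, deg[11]=1.
Step 7: smallest deg-1 vertex = 10, p_7 = 1. Add edge {1,10}. Now deg[10]=0, deg[1]=1.
Step 8: smallest deg-1 vertex = 1, p_8 = 7. Add edge {1,7}. Now deg[1]=0, deg[7]=1.
Step 9: smallest deg-1 vertex = 7, p_9 = 9. Add edge {7,9}. Now deg[7]=0, deg[9]=1.
Final: two remaining deg-1 vertices are 9, 11. Add edge {9,11}.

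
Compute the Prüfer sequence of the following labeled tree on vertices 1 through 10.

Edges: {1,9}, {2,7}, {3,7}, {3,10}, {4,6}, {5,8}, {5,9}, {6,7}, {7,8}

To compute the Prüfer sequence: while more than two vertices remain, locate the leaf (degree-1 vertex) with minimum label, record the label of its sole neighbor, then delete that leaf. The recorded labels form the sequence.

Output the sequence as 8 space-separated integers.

Answer: 9 7 6 7 5 8 7 3

Derivation:
Step 1: leaves = {1,2,4,10}. Remove smallest leaf 1, emit neighbor 9.
Step 2: leaves = {2,4,9,10}. Remove smallest leaf 2, emit neighbor 7.
Step 3: leaves = {4,9,10}. Remove smallest leaf 4, emit neighbor 6.
Step 4: leaves = {6,9,10}. Remove smallest leaf 6, emit neighbor 7.
Step 5: leaves = {9,10}. Remove smallest leaf 9, emit neighbor 5.
Step 6: leaves = {5,10}. Remove smallest leaf 5, emit neighbor 8.
Step 7: leaves = {8,10}. Remove smallest leaf 8, emit neighbor 7.
Step 8: leaves = {7,10}. Remove smallest leaf 7, emit neighbor 3.
Done: 2 vertices remain (3, 10). Sequence = [9 7 6 7 5 8 7 3]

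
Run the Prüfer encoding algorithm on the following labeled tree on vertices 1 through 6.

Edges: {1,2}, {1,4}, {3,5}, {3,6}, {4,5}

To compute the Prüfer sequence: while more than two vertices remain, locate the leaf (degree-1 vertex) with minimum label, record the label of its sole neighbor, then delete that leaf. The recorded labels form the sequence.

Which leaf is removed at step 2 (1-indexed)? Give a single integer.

Step 1: current leaves = {2,6}. Remove leaf 2 (neighbor: 1).
Step 2: current leaves = {1,6}. Remove leaf 1 (neighbor: 4).

Answer: 1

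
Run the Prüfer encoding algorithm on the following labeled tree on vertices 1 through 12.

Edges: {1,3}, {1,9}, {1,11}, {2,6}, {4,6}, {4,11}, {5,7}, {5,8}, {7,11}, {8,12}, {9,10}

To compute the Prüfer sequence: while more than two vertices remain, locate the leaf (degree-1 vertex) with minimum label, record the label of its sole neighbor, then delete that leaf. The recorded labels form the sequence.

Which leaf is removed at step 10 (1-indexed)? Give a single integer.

Answer: 5

Derivation:
Step 1: current leaves = {2,3,10,12}. Remove leaf 2 (neighbor: 6).
Step 2: current leaves = {3,6,10,12}. Remove leaf 3 (neighbor: 1).
Step 3: current leaves = {6,10,12}. Remove leaf 6 (neighbor: 4).
Step 4: current leaves = {4,10,12}. Remove leaf 4 (neighbor: 11).
Step 5: current leaves = {10,12}. Remove leaf 10 (neighbor: 9).
Step 6: current leaves = {9,12}. Remove leaf 9 (neighbor: 1).
Step 7: current leaves = {1,12}. Remove leaf 1 (neighbor: 11).
Step 8: current leaves = {11,12}. Remove leaf 11 (neighbor: 7).
Step 9: current leaves = {7,12}. Remove leaf 7 (neighbor: 5).
Step 10: current leaves = {5,12}. Remove leaf 5 (neighbor: 8).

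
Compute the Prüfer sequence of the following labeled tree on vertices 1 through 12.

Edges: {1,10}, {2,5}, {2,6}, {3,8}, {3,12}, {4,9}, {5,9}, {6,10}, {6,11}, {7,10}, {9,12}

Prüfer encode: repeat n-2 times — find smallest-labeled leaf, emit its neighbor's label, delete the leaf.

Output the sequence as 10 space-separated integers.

Answer: 10 9 10 3 12 6 6 2 5 9

Derivation:
Step 1: leaves = {1,4,7,8,11}. Remove smallest leaf 1, emit neighbor 10.
Step 2: leaves = {4,7,8,11}. Remove smallest leaf 4, emit neighbor 9.
Step 3: leaves = {7,8,11}. Remove smallest leaf 7, emit neighbor 10.
Step 4: leaves = {8,10,11}. Remove smallest leaf 8, emit neighbor 3.
Step 5: leaves = {3,10,11}. Remove smallest leaf 3, emit neighbor 12.
Step 6: leaves = {10,11,12}. Remove smallest leaf 10, emit neighbor 6.
Step 7: leaves = {11,12}. Remove smallest leaf 11, emit neighbor 6.
Step 8: leaves = {6,12}. Remove smallest leaf 6, emit neighbor 2.
Step 9: leaves = {2,12}. Remove smallest leaf 2, emit neighbor 5.
Step 10: leaves = {5,12}. Remove smallest leaf 5, emit neighbor 9.
Done: 2 vertices remain (9, 12). Sequence = [10 9 10 3 12 6 6 2 5 9]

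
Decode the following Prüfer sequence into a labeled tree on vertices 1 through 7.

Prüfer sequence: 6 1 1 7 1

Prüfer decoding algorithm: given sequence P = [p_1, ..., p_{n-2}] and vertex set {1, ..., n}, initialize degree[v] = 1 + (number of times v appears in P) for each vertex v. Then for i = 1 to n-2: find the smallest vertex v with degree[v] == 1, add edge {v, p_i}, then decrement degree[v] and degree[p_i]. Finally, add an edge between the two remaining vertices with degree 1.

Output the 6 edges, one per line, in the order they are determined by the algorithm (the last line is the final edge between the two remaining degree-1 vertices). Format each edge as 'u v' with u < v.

Initial degrees: {1:4, 2:1, 3:1, 4:1, 5:1, 6:2, 7:2}
Step 1: smallest deg-1 vertex = 2, p_1 = 6. Add edge {2,6}. Now deg[2]=0, deg[6]=1.
Step 2: smallest deg-1 vertex = 3, p_2 = 1. Add edge {1,3}. Now deg[3]=0, deg[1]=3.
Step 3: smallest deg-1 vertex = 4, p_3 = 1. Add edge {1,4}. Now deg[4]=0, deg[1]=2.
Step 4: smallest deg-1 vertex = 5, p_4 = 7. Add edge {5,7}. Now deg[5]=0, deg[7]=1.
Step 5: smallest deg-1 vertex = 6, p_5 = 1. Add edge {1,6}. Now deg[6]=0, deg[1]=1.
Final: two remaining deg-1 vertices are 1, 7. Add edge {1,7}.

Answer: 2 6
1 3
1 4
5 7
1 6
1 7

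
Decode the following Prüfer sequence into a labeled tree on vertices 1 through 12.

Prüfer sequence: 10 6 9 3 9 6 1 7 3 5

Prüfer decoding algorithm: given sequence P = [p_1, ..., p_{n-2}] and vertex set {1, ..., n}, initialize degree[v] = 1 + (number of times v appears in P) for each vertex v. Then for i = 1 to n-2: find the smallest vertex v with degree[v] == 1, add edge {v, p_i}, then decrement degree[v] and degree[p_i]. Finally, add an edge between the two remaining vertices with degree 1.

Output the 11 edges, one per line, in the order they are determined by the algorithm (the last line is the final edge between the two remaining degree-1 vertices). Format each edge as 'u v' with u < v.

Answer: 2 10
4 6
8 9
3 10
9 11
6 9
1 6
1 7
3 7
3 5
5 12

Derivation:
Initial degrees: {1:2, 2:1, 3:3, 4:1, 5:2, 6:3, 7:2, 8:1, 9:3, 10:2, 11:1, 12:1}
Step 1: smallest deg-1 vertex = 2, p_1 = 10. Add edge {2,10}. Now deg[2]=0, deg[10]=1.
Step 2: smallest deg-1 vertex = 4, p_2 = 6. Add edge {4,6}. Now deg[4]=0, deg[6]=2.
Step 3: smallest deg-1 vertex = 8, p_3 = 9. Add edge {8,9}. Now deg[8]=0, deg[9]=2.
Step 4: smallest deg-1 vertex = 10, p_4 = 3. Add edge {3,10}. Now deg[10]=0, deg[3]=2.
Step 5: smallest deg-1 vertex = 11, p_5 = 9. Add edge {9,11}. Now deg[11]=0, deg[9]=1.
Step 6: smallest deg-1 vertex = 9, p_6 = 6. Add edge {6,9}. Now deg[9]=0, deg[6]=1.
Step 7: smallest deg-1 vertex = 6, p_7 = 1. Add edge {1,6}. Now deg[6]=0, deg[1]=1.
Step 8: smallest deg-1 vertex = 1, p_8 = 7. Add edge {1,7}. Now deg[1]=0, deg[7]=1.
Step 9: smallest deg-1 vertex = 7, p_9 = 3. Add edge {3,7}. Now deg[7]=0, deg[3]=1.
Step 10: smallest deg-1 vertex = 3, p_10 = 5. Add edge {3,5}. Now deg[3]=0, deg[5]=1.
Final: two remaining deg-1 vertices are 5, 12. Add edge {5,12}.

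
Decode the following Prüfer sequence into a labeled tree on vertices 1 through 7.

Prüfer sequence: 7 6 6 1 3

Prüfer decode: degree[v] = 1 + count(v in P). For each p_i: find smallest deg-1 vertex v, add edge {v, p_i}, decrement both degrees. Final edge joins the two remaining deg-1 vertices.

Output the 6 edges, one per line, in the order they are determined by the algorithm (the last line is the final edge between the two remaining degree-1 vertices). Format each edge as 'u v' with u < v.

Initial degrees: {1:2, 2:1, 3:2, 4:1, 5:1, 6:3, 7:2}
Step 1: smallest deg-1 vertex = 2, p_1 = 7. Add edge {2,7}. Now deg[2]=0, deg[7]=1.
Step 2: smallest deg-1 vertex = 4, p_2 = 6. Add edge {4,6}. Now deg[4]=0, deg[6]=2.
Step 3: smallest deg-1 vertex = 5, p_3 = 6. Add edge {5,6}. Now deg[5]=0, deg[6]=1.
Step 4: smallest deg-1 vertex = 6, p_4 = 1. Add edge {1,6}. Now deg[6]=0, deg[1]=1.
Step 5: smallest deg-1 vertex = 1, p_5 = 3. Add edge {1,3}. Now deg[1]=0, deg[3]=1.
Final: two remaining deg-1 vertices are 3, 7. Add edge {3,7}.

Answer: 2 7
4 6
5 6
1 6
1 3
3 7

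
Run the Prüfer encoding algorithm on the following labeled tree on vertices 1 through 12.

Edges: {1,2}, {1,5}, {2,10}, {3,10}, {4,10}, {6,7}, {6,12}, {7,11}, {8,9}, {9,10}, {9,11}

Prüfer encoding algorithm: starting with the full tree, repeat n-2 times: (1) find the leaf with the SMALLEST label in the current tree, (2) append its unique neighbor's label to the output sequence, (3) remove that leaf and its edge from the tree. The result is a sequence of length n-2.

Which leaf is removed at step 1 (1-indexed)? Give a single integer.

Step 1: current leaves = {3,4,5,8,12}. Remove leaf 3 (neighbor: 10).

Answer: 3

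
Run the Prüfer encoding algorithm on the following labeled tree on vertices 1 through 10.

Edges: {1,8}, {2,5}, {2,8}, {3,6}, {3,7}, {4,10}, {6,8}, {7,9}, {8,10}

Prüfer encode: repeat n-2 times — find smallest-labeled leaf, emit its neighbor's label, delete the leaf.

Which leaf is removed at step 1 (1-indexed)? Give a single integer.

Step 1: current leaves = {1,4,5,9}. Remove leaf 1 (neighbor: 8).

Answer: 1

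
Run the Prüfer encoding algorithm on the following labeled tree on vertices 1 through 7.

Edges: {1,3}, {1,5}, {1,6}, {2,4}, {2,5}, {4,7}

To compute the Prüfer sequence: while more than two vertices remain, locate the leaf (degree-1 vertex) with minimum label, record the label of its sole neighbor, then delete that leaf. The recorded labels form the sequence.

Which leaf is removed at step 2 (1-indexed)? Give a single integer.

Step 1: current leaves = {3,6,7}. Remove leaf 3 (neighbor: 1).
Step 2: current leaves = {6,7}. Remove leaf 6 (neighbor: 1).

Answer: 6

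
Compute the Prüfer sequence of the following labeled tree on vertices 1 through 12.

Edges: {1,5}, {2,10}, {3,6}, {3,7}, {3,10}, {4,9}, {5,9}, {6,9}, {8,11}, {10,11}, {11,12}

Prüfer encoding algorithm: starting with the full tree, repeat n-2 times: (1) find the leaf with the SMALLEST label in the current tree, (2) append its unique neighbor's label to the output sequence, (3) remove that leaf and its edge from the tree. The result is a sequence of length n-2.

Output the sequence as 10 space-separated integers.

Answer: 5 10 9 9 3 11 6 3 10 11

Derivation:
Step 1: leaves = {1,2,4,7,8,12}. Remove smallest leaf 1, emit neighbor 5.
Step 2: leaves = {2,4,5,7,8,12}. Remove smallest leaf 2, emit neighbor 10.
Step 3: leaves = {4,5,7,8,12}. Remove smallest leaf 4, emit neighbor 9.
Step 4: leaves = {5,7,8,12}. Remove smallest leaf 5, emit neighbor 9.
Step 5: leaves = {7,8,9,12}. Remove smallest leaf 7, emit neighbor 3.
Step 6: leaves = {8,9,12}. Remove smallest leaf 8, emit neighbor 11.
Step 7: leaves = {9,12}. Remove smallest leaf 9, emit neighbor 6.
Step 8: leaves = {6,12}. Remove smallest leaf 6, emit neighbor 3.
Step 9: leaves = {3,12}. Remove smallest leaf 3, emit neighbor 10.
Step 10: leaves = {10,12}. Remove smallest leaf 10, emit neighbor 11.
Done: 2 vertices remain (11, 12). Sequence = [5 10 9 9 3 11 6 3 10 11]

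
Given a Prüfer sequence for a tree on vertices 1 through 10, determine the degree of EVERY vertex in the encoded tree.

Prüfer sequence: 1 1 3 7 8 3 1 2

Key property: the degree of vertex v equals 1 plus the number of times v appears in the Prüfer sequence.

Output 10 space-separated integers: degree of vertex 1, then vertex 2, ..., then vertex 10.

p_1 = 1: count[1] becomes 1
p_2 = 1: count[1] becomes 2
p_3 = 3: count[3] becomes 1
p_4 = 7: count[7] becomes 1
p_5 = 8: count[8] becomes 1
p_6 = 3: count[3] becomes 2
p_7 = 1: count[1] becomes 3
p_8 = 2: count[2] becomes 1
Degrees (1 + count): deg[1]=1+3=4, deg[2]=1+1=2, deg[3]=1+2=3, deg[4]=1+0=1, deg[5]=1+0=1, deg[6]=1+0=1, deg[7]=1+1=2, deg[8]=1+1=2, deg[9]=1+0=1, deg[10]=1+0=1

Answer: 4 2 3 1 1 1 2 2 1 1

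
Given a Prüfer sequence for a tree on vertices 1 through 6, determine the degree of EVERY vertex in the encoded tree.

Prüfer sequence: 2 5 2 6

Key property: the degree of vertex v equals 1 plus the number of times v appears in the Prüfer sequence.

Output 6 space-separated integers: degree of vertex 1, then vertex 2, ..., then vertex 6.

Answer: 1 3 1 1 2 2

Derivation:
p_1 = 2: count[2] becomes 1
p_2 = 5: count[5] becomes 1
p_3 = 2: count[2] becomes 2
p_4 = 6: count[6] becomes 1
Degrees (1 + count): deg[1]=1+0=1, deg[2]=1+2=3, deg[3]=1+0=1, deg[4]=1+0=1, deg[5]=1+1=2, deg[6]=1+1=2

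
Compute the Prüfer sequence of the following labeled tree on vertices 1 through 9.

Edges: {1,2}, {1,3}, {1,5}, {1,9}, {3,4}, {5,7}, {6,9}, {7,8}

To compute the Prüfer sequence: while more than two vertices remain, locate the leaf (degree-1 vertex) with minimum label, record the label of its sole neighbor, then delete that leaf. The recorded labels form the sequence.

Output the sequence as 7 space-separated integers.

Step 1: leaves = {2,4,6,8}. Remove smallest leaf 2, emit neighbor 1.
Step 2: leaves = {4,6,8}. Remove smallest leaf 4, emit neighbor 3.
Step 3: leaves = {3,6,8}. Remove smallest leaf 3, emit neighbor 1.
Step 4: leaves = {6,8}. Remove smallest leaf 6, emit neighbor 9.
Step 5: leaves = {8,9}. Remove smallest leaf 8, emit neighbor 7.
Step 6: leaves = {7,9}. Remove smallest leaf 7, emit neighbor 5.
Step 7: leaves = {5,9}. Remove smallest leaf 5, emit neighbor 1.
Done: 2 vertices remain (1, 9). Sequence = [1 3 1 9 7 5 1]

Answer: 1 3 1 9 7 5 1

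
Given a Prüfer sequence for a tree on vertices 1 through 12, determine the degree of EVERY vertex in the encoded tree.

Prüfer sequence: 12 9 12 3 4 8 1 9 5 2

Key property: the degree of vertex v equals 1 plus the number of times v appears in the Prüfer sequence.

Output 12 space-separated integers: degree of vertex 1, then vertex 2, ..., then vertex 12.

p_1 = 12: count[12] becomes 1
p_2 = 9: count[9] becomes 1
p_3 = 12: count[12] becomes 2
p_4 = 3: count[3] becomes 1
p_5 = 4: count[4] becomes 1
p_6 = 8: count[8] becomes 1
p_7 = 1: count[1] becomes 1
p_8 = 9: count[9] becomes 2
p_9 = 5: count[5] becomes 1
p_10 = 2: count[2] becomes 1
Degrees (1 + count): deg[1]=1+1=2, deg[2]=1+1=2, deg[3]=1+1=2, deg[4]=1+1=2, deg[5]=1+1=2, deg[6]=1+0=1, deg[7]=1+0=1, deg[8]=1+1=2, deg[9]=1+2=3, deg[10]=1+0=1, deg[11]=1+0=1, deg[12]=1+2=3

Answer: 2 2 2 2 2 1 1 2 3 1 1 3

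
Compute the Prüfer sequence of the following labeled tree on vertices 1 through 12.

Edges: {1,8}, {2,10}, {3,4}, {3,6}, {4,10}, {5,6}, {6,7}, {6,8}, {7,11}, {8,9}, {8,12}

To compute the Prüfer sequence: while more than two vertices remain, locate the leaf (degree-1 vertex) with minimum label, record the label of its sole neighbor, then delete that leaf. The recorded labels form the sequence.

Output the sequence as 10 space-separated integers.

Answer: 8 10 6 8 4 3 6 7 6 8

Derivation:
Step 1: leaves = {1,2,5,9,11,12}. Remove smallest leaf 1, emit neighbor 8.
Step 2: leaves = {2,5,9,11,12}. Remove smallest leaf 2, emit neighbor 10.
Step 3: leaves = {5,9,10,11,12}. Remove smallest leaf 5, emit neighbor 6.
Step 4: leaves = {9,10,11,12}. Remove smallest leaf 9, emit neighbor 8.
Step 5: leaves = {10,11,12}. Remove smallest leaf 10, emit neighbor 4.
Step 6: leaves = {4,11,12}. Remove smallest leaf 4, emit neighbor 3.
Step 7: leaves = {3,11,12}. Remove smallest leaf 3, emit neighbor 6.
Step 8: leaves = {11,12}. Remove smallest leaf 11, emit neighbor 7.
Step 9: leaves = {7,12}. Remove smallest leaf 7, emit neighbor 6.
Step 10: leaves = {6,12}. Remove smallest leaf 6, emit neighbor 8.
Done: 2 vertices remain (8, 12). Sequence = [8 10 6 8 4 3 6 7 6 8]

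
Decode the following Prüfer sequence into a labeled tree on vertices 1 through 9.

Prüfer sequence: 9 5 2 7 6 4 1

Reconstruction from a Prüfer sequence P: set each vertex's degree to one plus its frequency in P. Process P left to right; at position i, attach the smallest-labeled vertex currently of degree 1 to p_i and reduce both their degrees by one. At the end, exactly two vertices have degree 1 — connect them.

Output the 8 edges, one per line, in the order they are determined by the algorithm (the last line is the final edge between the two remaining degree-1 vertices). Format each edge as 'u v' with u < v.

Initial degrees: {1:2, 2:2, 3:1, 4:2, 5:2, 6:2, 7:2, 8:1, 9:2}
Step 1: smallest deg-1 vertex = 3, p_1 = 9. Add edge {3,9}. Now deg[3]=0, deg[9]=1.
Step 2: smallest deg-1 vertex = 8, p_2 = 5. Add edge {5,8}. Now deg[8]=0, deg[5]=1.
Step 3: smallest deg-1 vertex = 5, p_3 = 2. Add edge {2,5}. Now deg[5]=0, deg[2]=1.
Step 4: smallest deg-1 vertex = 2, p_4 = 7. Add edge {2,7}. Now deg[2]=0, deg[7]=1.
Step 5: smallest deg-1 vertex = 7, p_5 = 6. Add edge {6,7}. Now deg[7]=0, deg[6]=1.
Step 6: smallest deg-1 vertex = 6, p_6 = 4. Add edge {4,6}. Now deg[6]=0, deg[4]=1.
Step 7: smallest deg-1 vertex = 4, p_7 = 1. Add edge {1,4}. Now deg[4]=0, deg[1]=1.
Final: two remaining deg-1 vertices are 1, 9. Add edge {1,9}.

Answer: 3 9
5 8
2 5
2 7
6 7
4 6
1 4
1 9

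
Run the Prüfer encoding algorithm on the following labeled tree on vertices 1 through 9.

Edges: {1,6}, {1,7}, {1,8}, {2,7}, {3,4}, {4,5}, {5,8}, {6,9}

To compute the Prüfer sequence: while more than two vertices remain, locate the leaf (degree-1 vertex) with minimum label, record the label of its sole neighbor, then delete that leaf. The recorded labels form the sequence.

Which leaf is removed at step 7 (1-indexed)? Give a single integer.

Step 1: current leaves = {2,3,9}. Remove leaf 2 (neighbor: 7).
Step 2: current leaves = {3,7,9}. Remove leaf 3 (neighbor: 4).
Step 3: current leaves = {4,7,9}. Remove leaf 4 (neighbor: 5).
Step 4: current leaves = {5,7,9}. Remove leaf 5 (neighbor: 8).
Step 5: current leaves = {7,8,9}. Remove leaf 7 (neighbor: 1).
Step 6: current leaves = {8,9}. Remove leaf 8 (neighbor: 1).
Step 7: current leaves = {1,9}. Remove leaf 1 (neighbor: 6).

Answer: 1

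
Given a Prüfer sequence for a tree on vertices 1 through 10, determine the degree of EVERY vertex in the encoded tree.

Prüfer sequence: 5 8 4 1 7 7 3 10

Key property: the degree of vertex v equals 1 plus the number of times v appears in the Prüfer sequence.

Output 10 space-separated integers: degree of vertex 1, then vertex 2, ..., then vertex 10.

Answer: 2 1 2 2 2 1 3 2 1 2

Derivation:
p_1 = 5: count[5] becomes 1
p_2 = 8: count[8] becomes 1
p_3 = 4: count[4] becomes 1
p_4 = 1: count[1] becomes 1
p_5 = 7: count[7] becomes 1
p_6 = 7: count[7] becomes 2
p_7 = 3: count[3] becomes 1
p_8 = 10: count[10] becomes 1
Degrees (1 + count): deg[1]=1+1=2, deg[2]=1+0=1, deg[3]=1+1=2, deg[4]=1+1=2, deg[5]=1+1=2, deg[6]=1+0=1, deg[7]=1+2=3, deg[8]=1+1=2, deg[9]=1+0=1, deg[10]=1+1=2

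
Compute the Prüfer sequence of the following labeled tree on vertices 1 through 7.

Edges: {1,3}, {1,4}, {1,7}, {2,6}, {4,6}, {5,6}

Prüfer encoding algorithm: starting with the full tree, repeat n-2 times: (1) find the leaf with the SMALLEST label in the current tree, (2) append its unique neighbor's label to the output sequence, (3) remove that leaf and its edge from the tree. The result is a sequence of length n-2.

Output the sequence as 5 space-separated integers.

Answer: 6 1 6 4 1

Derivation:
Step 1: leaves = {2,3,5,7}. Remove smallest leaf 2, emit neighbor 6.
Step 2: leaves = {3,5,7}. Remove smallest leaf 3, emit neighbor 1.
Step 3: leaves = {5,7}. Remove smallest leaf 5, emit neighbor 6.
Step 4: leaves = {6,7}. Remove smallest leaf 6, emit neighbor 4.
Step 5: leaves = {4,7}. Remove smallest leaf 4, emit neighbor 1.
Done: 2 vertices remain (1, 7). Sequence = [6 1 6 4 1]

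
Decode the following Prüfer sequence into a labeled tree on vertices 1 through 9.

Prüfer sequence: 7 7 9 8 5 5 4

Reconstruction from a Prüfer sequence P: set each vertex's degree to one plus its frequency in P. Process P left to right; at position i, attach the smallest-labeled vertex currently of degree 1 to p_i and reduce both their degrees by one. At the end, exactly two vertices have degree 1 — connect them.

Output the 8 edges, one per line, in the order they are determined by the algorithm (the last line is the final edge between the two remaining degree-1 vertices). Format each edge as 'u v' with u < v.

Initial degrees: {1:1, 2:1, 3:1, 4:2, 5:3, 6:1, 7:3, 8:2, 9:2}
Step 1: smallest deg-1 vertex = 1, p_1 = 7. Add edge {1,7}. Now deg[1]=0, deg[7]=2.
Step 2: smallest deg-1 vertex = 2, p_2 = 7. Add edge {2,7}. Now deg[2]=0, deg[7]=1.
Step 3: smallest deg-1 vertex = 3, p_3 = 9. Add edge {3,9}. Now deg[3]=0, deg[9]=1.
Step 4: smallest deg-1 vertex = 6, p_4 = 8. Add edge {6,8}. Now deg[6]=0, deg[8]=1.
Step 5: smallest deg-1 vertex = 7, p_5 = 5. Add edge {5,7}. Now deg[7]=0, deg[5]=2.
Step 6: smallest deg-1 vertex = 8, p_6 = 5. Add edge {5,8}. Now deg[8]=0, deg[5]=1.
Step 7: smallest deg-1 vertex = 5, p_7 = 4. Add edge {4,5}. Now deg[5]=0, deg[4]=1.
Final: two remaining deg-1 vertices are 4, 9. Add edge {4,9}.

Answer: 1 7
2 7
3 9
6 8
5 7
5 8
4 5
4 9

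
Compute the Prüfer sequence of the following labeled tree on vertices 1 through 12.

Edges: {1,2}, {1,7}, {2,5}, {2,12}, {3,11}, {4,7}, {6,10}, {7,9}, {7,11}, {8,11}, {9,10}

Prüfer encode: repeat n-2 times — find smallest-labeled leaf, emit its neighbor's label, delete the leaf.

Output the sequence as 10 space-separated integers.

Answer: 11 7 2 10 11 9 7 7 1 2

Derivation:
Step 1: leaves = {3,4,5,6,8,12}. Remove smallest leaf 3, emit neighbor 11.
Step 2: leaves = {4,5,6,8,12}. Remove smallest leaf 4, emit neighbor 7.
Step 3: leaves = {5,6,8,12}. Remove smallest leaf 5, emit neighbor 2.
Step 4: leaves = {6,8,12}. Remove smallest leaf 6, emit neighbor 10.
Step 5: leaves = {8,10,12}. Remove smallest leaf 8, emit neighbor 11.
Step 6: leaves = {10,11,12}. Remove smallest leaf 10, emit neighbor 9.
Step 7: leaves = {9,11,12}. Remove smallest leaf 9, emit neighbor 7.
Step 8: leaves = {11,12}. Remove smallest leaf 11, emit neighbor 7.
Step 9: leaves = {7,12}. Remove smallest leaf 7, emit neighbor 1.
Step 10: leaves = {1,12}. Remove smallest leaf 1, emit neighbor 2.
Done: 2 vertices remain (2, 12). Sequence = [11 7 2 10 11 9 7 7 1 2]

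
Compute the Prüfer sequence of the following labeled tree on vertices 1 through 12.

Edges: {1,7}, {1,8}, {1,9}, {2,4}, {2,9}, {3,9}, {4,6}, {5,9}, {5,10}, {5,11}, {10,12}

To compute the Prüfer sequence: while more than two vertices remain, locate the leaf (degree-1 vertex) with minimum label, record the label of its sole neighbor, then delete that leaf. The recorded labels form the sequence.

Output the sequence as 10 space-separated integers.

Answer: 9 4 2 9 1 1 9 5 5 10

Derivation:
Step 1: leaves = {3,6,7,8,11,12}. Remove smallest leaf 3, emit neighbor 9.
Step 2: leaves = {6,7,8,11,12}. Remove smallest leaf 6, emit neighbor 4.
Step 3: leaves = {4,7,8,11,12}. Remove smallest leaf 4, emit neighbor 2.
Step 4: leaves = {2,7,8,11,12}. Remove smallest leaf 2, emit neighbor 9.
Step 5: leaves = {7,8,11,12}. Remove smallest leaf 7, emit neighbor 1.
Step 6: leaves = {8,11,12}. Remove smallest leaf 8, emit neighbor 1.
Step 7: leaves = {1,11,12}. Remove smallest leaf 1, emit neighbor 9.
Step 8: leaves = {9,11,12}. Remove smallest leaf 9, emit neighbor 5.
Step 9: leaves = {11,12}. Remove smallest leaf 11, emit neighbor 5.
Step 10: leaves = {5,12}. Remove smallest leaf 5, emit neighbor 10.
Done: 2 vertices remain (10, 12). Sequence = [9 4 2 9 1 1 9 5 5 10]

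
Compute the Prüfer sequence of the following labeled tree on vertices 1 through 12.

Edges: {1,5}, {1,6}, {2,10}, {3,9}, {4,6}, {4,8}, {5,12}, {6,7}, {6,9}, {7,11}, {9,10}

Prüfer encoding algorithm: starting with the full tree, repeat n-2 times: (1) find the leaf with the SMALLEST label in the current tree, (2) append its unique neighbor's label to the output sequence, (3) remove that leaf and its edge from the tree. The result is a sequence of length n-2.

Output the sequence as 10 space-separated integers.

Answer: 10 9 4 6 9 6 7 6 1 5

Derivation:
Step 1: leaves = {2,3,8,11,12}. Remove smallest leaf 2, emit neighbor 10.
Step 2: leaves = {3,8,10,11,12}. Remove smallest leaf 3, emit neighbor 9.
Step 3: leaves = {8,10,11,12}. Remove smallest leaf 8, emit neighbor 4.
Step 4: leaves = {4,10,11,12}. Remove smallest leaf 4, emit neighbor 6.
Step 5: leaves = {10,11,12}. Remove smallest leaf 10, emit neighbor 9.
Step 6: leaves = {9,11,12}. Remove smallest leaf 9, emit neighbor 6.
Step 7: leaves = {11,12}. Remove smallest leaf 11, emit neighbor 7.
Step 8: leaves = {7,12}. Remove smallest leaf 7, emit neighbor 6.
Step 9: leaves = {6,12}. Remove smallest leaf 6, emit neighbor 1.
Step 10: leaves = {1,12}. Remove smallest leaf 1, emit neighbor 5.
Done: 2 vertices remain (5, 12). Sequence = [10 9 4 6 9 6 7 6 1 5]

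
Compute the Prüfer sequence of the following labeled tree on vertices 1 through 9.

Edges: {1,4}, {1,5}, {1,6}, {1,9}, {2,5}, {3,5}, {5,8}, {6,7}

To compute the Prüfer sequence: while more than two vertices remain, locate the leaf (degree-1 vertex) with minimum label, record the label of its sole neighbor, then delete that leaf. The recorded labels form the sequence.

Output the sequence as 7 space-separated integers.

Step 1: leaves = {2,3,4,7,8,9}. Remove smallest leaf 2, emit neighbor 5.
Step 2: leaves = {3,4,7,8,9}. Remove smallest leaf 3, emit neighbor 5.
Step 3: leaves = {4,7,8,9}. Remove smallest leaf 4, emit neighbor 1.
Step 4: leaves = {7,8,9}. Remove smallest leaf 7, emit neighbor 6.
Step 5: leaves = {6,8,9}. Remove smallest leaf 6, emit neighbor 1.
Step 6: leaves = {8,9}. Remove smallest leaf 8, emit neighbor 5.
Step 7: leaves = {5,9}. Remove smallest leaf 5, emit neighbor 1.
Done: 2 vertices remain (1, 9). Sequence = [5 5 1 6 1 5 1]

Answer: 5 5 1 6 1 5 1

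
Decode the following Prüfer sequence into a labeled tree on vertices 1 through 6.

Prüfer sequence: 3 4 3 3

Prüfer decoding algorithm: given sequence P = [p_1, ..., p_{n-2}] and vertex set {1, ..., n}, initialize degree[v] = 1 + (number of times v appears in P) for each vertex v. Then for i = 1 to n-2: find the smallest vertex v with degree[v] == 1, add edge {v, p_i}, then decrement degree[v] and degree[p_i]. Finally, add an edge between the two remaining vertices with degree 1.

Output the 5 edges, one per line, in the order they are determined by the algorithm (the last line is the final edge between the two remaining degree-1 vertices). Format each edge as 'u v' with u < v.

Answer: 1 3
2 4
3 4
3 5
3 6

Derivation:
Initial degrees: {1:1, 2:1, 3:4, 4:2, 5:1, 6:1}
Step 1: smallest deg-1 vertex = 1, p_1 = 3. Add edge {1,3}. Now deg[1]=0, deg[3]=3.
Step 2: smallest deg-1 vertex = 2, p_2 = 4. Add edge {2,4}. Now deg[2]=0, deg[4]=1.
Step 3: smallest deg-1 vertex = 4, p_3 = 3. Add edge {3,4}. Now deg[4]=0, deg[3]=2.
Step 4: smallest deg-1 vertex = 5, p_4 = 3. Add edge {3,5}. Now deg[5]=0, deg[3]=1.
Final: two remaining deg-1 vertices are 3, 6. Add edge {3,6}.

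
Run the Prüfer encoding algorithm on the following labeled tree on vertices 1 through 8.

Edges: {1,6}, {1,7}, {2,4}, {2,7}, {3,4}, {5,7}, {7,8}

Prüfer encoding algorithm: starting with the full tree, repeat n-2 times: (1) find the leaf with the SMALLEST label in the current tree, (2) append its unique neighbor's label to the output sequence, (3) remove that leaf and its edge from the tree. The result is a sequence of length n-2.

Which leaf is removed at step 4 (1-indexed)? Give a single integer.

Step 1: current leaves = {3,5,6,8}. Remove leaf 3 (neighbor: 4).
Step 2: current leaves = {4,5,6,8}. Remove leaf 4 (neighbor: 2).
Step 3: current leaves = {2,5,6,8}. Remove leaf 2 (neighbor: 7).
Step 4: current leaves = {5,6,8}. Remove leaf 5 (neighbor: 7).

Answer: 5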